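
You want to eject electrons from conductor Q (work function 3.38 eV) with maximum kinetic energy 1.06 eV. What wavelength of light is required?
279.24 nm

From Einstein's equation: KE_max = hc/λ - φ

Rearranging for λ:
hc/λ = KE_max + φ
λ = hc/(KE_max + φ)

Required photon energy:
E_photon = KE_max + φ = 1.06 + 3.38 = 4.44 eV

Required wavelength:
λ = hc/E_photon = (6.626×10⁻³⁴)(3×10⁸) / (4.44 × 1.602×10⁻¹⁹)
λ = 279.24 nm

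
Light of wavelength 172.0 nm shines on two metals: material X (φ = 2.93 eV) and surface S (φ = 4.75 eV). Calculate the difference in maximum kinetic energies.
1.8200 eV

Using KE_max = hc/λ - φ for each metal:

Photon energy: E = hc/λ = 7.2084 eV

For material X (φ₁ = 2.93 eV):
KE₁ = E - φ₁ = 7.2084 - 2.93 = 4.2784 eV

For surface S (φ₂ = 4.75 eV):
KE₂ = E - φ₂ = 7.2084 - 4.75 = 2.4584 eV

Difference:
ΔKE = KE₁ - KE₂ = 4.2784 - 2.4584 = 1.8200 eV

Note: The difference equals the difference in work functions: 4.75 - 2.93 = 1.82 eV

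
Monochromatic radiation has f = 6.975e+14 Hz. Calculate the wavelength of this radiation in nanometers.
429.81 nm

Using the wave equation: c = fλ

Solving for wavelength:
λ = c/f = (3×10⁸ m/s) / (6.975e+14 Hz)
λ = 429.81 nm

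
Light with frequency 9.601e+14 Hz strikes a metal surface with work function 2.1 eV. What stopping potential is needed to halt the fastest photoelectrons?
1.8707 V

The stopping potential V_s satisfies: eV_s = KE_max

First, find KE_max using Einstein's equation:
E_photon = hf = (6.626×10⁻³⁴ J·s)(9.601e+14 Hz) = 3.9707 eV
KE_max = E_photon - φ = 3.9707 - 2.1 = 1.8707 eV

Since eV_s = KE_max:
V_s = KE_max/e = 1.8707 V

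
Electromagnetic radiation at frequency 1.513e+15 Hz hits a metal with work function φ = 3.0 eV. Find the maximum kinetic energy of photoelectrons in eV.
3.2573 eV

Using Einstein's photoelectric equation: KE_max = hf - φ

First, calculate the photon energy:
E_photon = hf = (6.626×10⁻³⁴ J·s)(1.513e+15 Hz)
E_photon = 6.2573 eV

Then, the maximum kinetic energy:
KE_max = E_photon - φ = 6.2573 eV - 3.0 eV = 3.2573 eV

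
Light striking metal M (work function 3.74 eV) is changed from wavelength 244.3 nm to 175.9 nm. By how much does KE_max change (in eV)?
1.9735 eV

Using Einstein's equation: KE_max = hc/λ - φ

For λ₁ = 244.3 nm:
KE₁ = hc/λ₁ - φ = 5.0751 - 3.74 = 1.3351 eV

For λ₂ = 175.9 nm:
KE₂ = hc/λ₂ - φ = 7.0486 - 3.74 = 3.3086 eV

Change in KE:
ΔKE = KE₂ - KE₁ = 3.3086 - 1.3351 = 1.9735 eV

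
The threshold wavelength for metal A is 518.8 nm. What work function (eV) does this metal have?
2.39 eV

At the threshold wavelength, photon energy equals work function:
φ = hc/λ₀

Calculating:
φ = (6.626×10⁻³⁴ J·s)(3×10⁸ m/s) / (518.8×10⁻⁹ m)
φ = 2.39 eV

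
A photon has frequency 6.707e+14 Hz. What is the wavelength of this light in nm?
446.98 nm

Using the wave equation: c = fλ

Solving for wavelength:
λ = c/f = (3×10⁸ m/s) / (6.707e+14 Hz)
λ = 446.98 nm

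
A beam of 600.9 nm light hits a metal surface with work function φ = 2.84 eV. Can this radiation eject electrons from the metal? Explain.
No

For photoemission, the photon energy must exceed the work function.

Photon energy: E = hc/λ = 2.0633 eV
Work function: φ = 2.84 eV

Since E_photon (2.0633 eV) < φ (2.84 eV), photoemission will NOT occur.
The threshold wavelength is λ₀ = hc/φ = 436.6 nm.
Since 600.9 nm > 436.6 nm, the photons lack sufficient energy.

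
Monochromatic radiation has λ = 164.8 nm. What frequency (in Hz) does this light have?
1.8191e+15 Hz

Using the wave equation: c = fλ

Solving for frequency:
f = c/λ = (3×10⁸ m/s) / (164.8×10⁻⁹ m)
f = 1.8191e+15 Hz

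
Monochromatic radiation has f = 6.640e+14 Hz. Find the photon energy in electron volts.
2.7461 eV

Using E = hf:

E = hf = (6.626×10⁻³⁴ J·s)(6.640e+14 Hz)
E = 2.7461 eV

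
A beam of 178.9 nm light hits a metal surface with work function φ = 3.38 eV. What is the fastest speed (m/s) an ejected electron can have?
1.1175e+06 m/s

First, find the maximum kinetic energy:
E_photon = hc/λ = 6.9304 eV
KE_max = E_photon - φ = 6.9304 - 3.38 = 3.5504 eV

Convert to Joules: KE_max = 3.5504 × 1.602×10⁻¹⁹ J = 5.6883e-19 J

Then use KE = ½mv² to find velocity:
v = √(2·KE/m) = √(2 × 5.6883e-19 J / 9.109e-31 kg)
v = 1.1175e+06 m/s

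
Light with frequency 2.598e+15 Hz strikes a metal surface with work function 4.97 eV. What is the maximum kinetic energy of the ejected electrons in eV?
5.7745 eV

Using Einstein's photoelectric equation: KE_max = hf - φ

First, calculate the photon energy:
E_photon = hf = (6.626×10⁻³⁴ J·s)(2.598e+15 Hz)
E_photon = 10.7445 eV

Then, the maximum kinetic energy:
KE_max = E_photon - φ = 10.7445 eV - 4.97 eV = 5.7745 eV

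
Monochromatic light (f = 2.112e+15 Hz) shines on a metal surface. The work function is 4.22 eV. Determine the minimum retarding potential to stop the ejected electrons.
4.5145 V

The stopping potential V_s satisfies: eV_s = KE_max

First, find KE_max using Einstein's equation:
E_photon = hf = (6.626×10⁻³⁴ J·s)(2.112e+15 Hz) = 8.7345 eV
KE_max = E_photon - φ = 8.7345 - 4.22 = 4.5145 eV

Since eV_s = KE_max:
V_s = KE_max/e = 4.5145 V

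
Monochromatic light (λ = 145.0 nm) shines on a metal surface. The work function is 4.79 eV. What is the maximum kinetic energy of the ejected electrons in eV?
3.7606 eV

Using Einstein's photoelectric equation: KE_max = hf - φ = hc/λ - φ

First, calculate the photon energy:
E_photon = hc/λ = (6.626×10⁻³⁴ J·s)(3×10⁸ m/s) / (145.0×10⁻⁹ m)
E_photon = 8.5506 eV

Then, the maximum kinetic energy:
KE_max = E_photon - φ = 8.5506 eV - 4.79 eV = 3.7606 eV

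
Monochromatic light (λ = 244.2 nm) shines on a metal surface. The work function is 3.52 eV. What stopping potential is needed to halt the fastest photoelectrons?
1.5572 V

The stopping potential V_s satisfies: eV_s = KE_max

First, find KE_max using Einstein's equation:
E_photon = hc/λ = 5.0772 eV
KE_max = E_photon - φ = 5.0772 - 3.52 = 1.5572 eV

Since eV_s = KE_max:
V_s = KE_max/e = 1.5572 V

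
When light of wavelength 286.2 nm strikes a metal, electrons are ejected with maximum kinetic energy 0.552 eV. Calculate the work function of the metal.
3.78 eV

From Einstein's photoelectric equation: KE_max = hf - φ = hc/λ - φ

Rearranging for φ:
φ = hc/λ - KE_max

Calculate photon energy:
E_photon = hc/λ = 4.3321 eV

Therefore:
φ = 4.3321 - 0.552 = 3.78 eV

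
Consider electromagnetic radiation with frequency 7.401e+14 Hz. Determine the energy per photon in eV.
3.0608 eV

Using E = hf:

E = hf = (6.626×10⁻³⁴ J·s)(7.401e+14 Hz)
E = 3.0608 eV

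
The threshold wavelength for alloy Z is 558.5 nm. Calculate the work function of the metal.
2.22 eV

At the threshold wavelength, photon energy equals work function:
φ = hc/λ₀

Calculating:
φ = (6.626×10⁻³⁴ J·s)(3×10⁸ m/s) / (558.5×10⁻⁹ m)
φ = 2.22 eV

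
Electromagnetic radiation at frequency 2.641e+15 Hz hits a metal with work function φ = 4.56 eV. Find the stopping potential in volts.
6.3623 V

The stopping potential V_s satisfies: eV_s = KE_max

First, find KE_max using Einstein's equation:
E_photon = hf = (6.626×10⁻³⁴ J·s)(2.641e+15 Hz) = 10.9223 eV
KE_max = E_photon - φ = 10.9223 - 4.56 = 6.3623 eV

Since eV_s = KE_max:
V_s = KE_max/e = 6.3623 V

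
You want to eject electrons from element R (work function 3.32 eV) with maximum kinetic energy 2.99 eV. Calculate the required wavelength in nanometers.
196.49 nm

From Einstein's equation: KE_max = hc/λ - φ

Rearranging for λ:
hc/λ = KE_max + φ
λ = hc/(KE_max + φ)

Required photon energy:
E_photon = KE_max + φ = 2.99 + 3.32 = 6.31 eV

Required wavelength:
λ = hc/E_photon = (6.626×10⁻³⁴)(3×10⁸) / (6.31 × 1.602×10⁻¹⁹)
λ = 196.49 nm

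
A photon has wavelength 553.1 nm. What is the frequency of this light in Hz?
5.4202e+14 Hz

Using the wave equation: c = fλ

Solving for frequency:
f = c/λ = (3×10⁸ m/s) / (553.1×10⁻⁹ m)
f = 5.4202e+14 Hz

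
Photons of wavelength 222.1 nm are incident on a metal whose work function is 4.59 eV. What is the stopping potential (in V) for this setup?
0.9924 V

The stopping potential V_s satisfies: eV_s = KE_max

First, find KE_max using Einstein's equation:
E_photon = hc/λ = 5.5824 eV
KE_max = E_photon - φ = 5.5824 - 4.59 = 0.9924 eV

Since eV_s = KE_max:
V_s = KE_max/e = 0.9924 V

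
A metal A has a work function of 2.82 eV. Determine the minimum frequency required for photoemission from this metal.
6.8187e+14 Hz

The threshold frequency is when the photon energy equals the work function:
hf₀ = φ

Solving for f₀:
f₀ = φ/h = (2.82 eV × 1.602×10⁻¹⁹ J/eV) / (6.626×10⁻³⁴ J·s)
f₀ = 6.8187e+14 Hz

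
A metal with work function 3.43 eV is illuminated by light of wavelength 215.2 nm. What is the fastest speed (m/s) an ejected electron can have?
9.0558e+05 m/s

First, find the maximum kinetic energy:
E_photon = hc/λ = 5.7613 eV
KE_max = E_photon - φ = 5.7613 - 3.43 = 2.3313 eV

Convert to Joules: KE_max = 2.3313 × 1.602×10⁻¹⁹ J = 3.7352e-19 J

Then use KE = ½mv² to find velocity:
v = √(2·KE/m) = √(2 × 3.7352e-19 J / 9.109e-31 kg)
v = 9.0558e+05 m/s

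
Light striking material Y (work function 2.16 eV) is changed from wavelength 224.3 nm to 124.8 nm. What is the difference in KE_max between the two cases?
4.4070 eV

Using Einstein's equation: KE_max = hc/λ - φ

For λ₁ = 224.3 nm:
KE₁ = hc/λ₁ - φ = 5.5276 - 2.16 = 3.3676 eV

For λ₂ = 124.8 nm:
KE₂ = hc/λ₂ - φ = 9.9346 - 2.16 = 7.7746 eV

Change in KE:
ΔKE = KE₂ - KE₁ = 7.7746 - 3.3676 = 4.4070 eV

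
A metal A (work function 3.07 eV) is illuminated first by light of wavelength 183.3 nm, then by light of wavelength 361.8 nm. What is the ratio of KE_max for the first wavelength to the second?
10.3511

Using Einstein's equation: KE_max = hc/λ - φ

For λ₁ = 183.3 nm:
E₁ = hc/λ₁ = 6.7640 eV
KE₁ = E₁ - φ = 6.7640 - 3.07 = 3.6940 eV

For λ₂ = 361.8 nm:
E₂ = hc/λ₂ = 3.4269 eV
KE₂ = E₂ - φ = 3.4269 - 3.07 = 0.3569 eV

Ratio: KE₁/KE₂ = 3.6940/0.3569 = 10.3511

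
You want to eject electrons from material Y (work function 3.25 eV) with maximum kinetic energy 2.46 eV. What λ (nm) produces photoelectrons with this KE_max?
217.14 nm

From Einstein's equation: KE_max = hc/λ - φ

Rearranging for λ:
hc/λ = KE_max + φ
λ = hc/(KE_max + φ)

Required photon energy:
E_photon = KE_max + φ = 2.46 + 3.25 = 5.71 eV

Required wavelength:
λ = hc/E_photon = (6.626×10⁻³⁴)(3×10⁸) / (5.71 × 1.602×10⁻¹⁹)
λ = 217.14 nm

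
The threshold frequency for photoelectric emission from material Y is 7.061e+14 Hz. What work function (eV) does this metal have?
2.92 eV

At the threshold frequency, photon energy equals work function:
φ = hf₀

Calculating:
φ = (6.626×10⁻³⁴ J·s)(7.061e+14 Hz)
φ = 2.92 eV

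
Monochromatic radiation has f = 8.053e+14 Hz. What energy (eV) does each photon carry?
3.3305 eV

Using E = hf:

E = hf = (6.626×10⁻³⁴ J·s)(8.053e+14 Hz)
E = 3.3305 eV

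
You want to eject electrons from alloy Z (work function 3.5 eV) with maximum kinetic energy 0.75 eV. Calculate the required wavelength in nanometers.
291.73 nm

From Einstein's equation: KE_max = hc/λ - φ

Rearranging for λ:
hc/λ = KE_max + φ
λ = hc/(KE_max + φ)

Required photon energy:
E_photon = KE_max + φ = 0.75 + 3.5 = 4.25 eV

Required wavelength:
λ = hc/E_photon = (6.626×10⁻³⁴)(3×10⁸) / (4.25 × 1.602×10⁻¹⁹)
λ = 291.73 nm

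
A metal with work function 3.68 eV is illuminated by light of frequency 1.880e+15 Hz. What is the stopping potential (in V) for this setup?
4.0951 V

The stopping potential V_s satisfies: eV_s = KE_max

First, find KE_max using Einstein's equation:
E_photon = hf = (6.626×10⁻³⁴ J·s)(1.880e+15 Hz) = 7.7751 eV
KE_max = E_photon - φ = 7.7751 - 3.68 = 4.0951 eV

Since eV_s = KE_max:
V_s = KE_max/e = 4.0951 V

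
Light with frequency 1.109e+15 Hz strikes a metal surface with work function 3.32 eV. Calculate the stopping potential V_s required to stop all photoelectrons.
1.2665 V

The stopping potential V_s satisfies: eV_s = KE_max

First, find KE_max using Einstein's equation:
E_photon = hf = (6.626×10⁻³⁴ J·s)(1.109e+15 Hz) = 4.5865 eV
KE_max = E_photon - φ = 4.5865 - 3.32 = 1.2665 eV

Since eV_s = KE_max:
V_s = KE_max/e = 1.2665 V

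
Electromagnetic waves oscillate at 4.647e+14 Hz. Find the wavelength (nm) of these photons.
645.13 nm

Using the wave equation: c = fλ

Solving for wavelength:
λ = c/f = (3×10⁸ m/s) / (4.647e+14 Hz)
λ = 645.13 nm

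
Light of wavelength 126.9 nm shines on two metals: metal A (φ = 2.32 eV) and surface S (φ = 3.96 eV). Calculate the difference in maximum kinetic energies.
1.6400 eV

Using KE_max = hc/λ - φ for each metal:

Photon energy: E = hc/λ = 9.7702 eV

For metal A (φ₁ = 2.32 eV):
KE₁ = E - φ₁ = 9.7702 - 2.32 = 7.4502 eV

For surface S (φ₂ = 3.96 eV):
KE₂ = E - φ₂ = 9.7702 - 3.96 = 5.8102 eV

Difference:
ΔKE = KE₁ - KE₂ = 7.4502 - 5.8102 = 1.6400 eV

Note: The difference equals the difference in work functions: 3.96 - 2.32 = 1.64 eV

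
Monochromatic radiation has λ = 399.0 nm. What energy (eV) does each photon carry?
3.1074 eV

Using E = hf = hc/λ:

E = hc/λ = (6.626×10⁻³⁴ J·s)(3×10⁸ m/s) / (399.0×10⁻⁹ m)
E = 3.1074 eV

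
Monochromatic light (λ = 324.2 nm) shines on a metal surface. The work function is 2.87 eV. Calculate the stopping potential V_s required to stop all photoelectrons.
0.9543 V

The stopping potential V_s satisfies: eV_s = KE_max

First, find KE_max using Einstein's equation:
E_photon = hc/λ = 3.8243 eV
KE_max = E_photon - φ = 3.8243 - 2.87 = 0.9543 eV

Since eV_s = KE_max:
V_s = KE_max/e = 0.9543 V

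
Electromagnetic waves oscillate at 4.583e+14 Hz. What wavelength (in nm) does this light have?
654.14 nm

Using the wave equation: c = fλ

Solving for wavelength:
λ = c/f = (3×10⁸ m/s) / (4.583e+14 Hz)
λ = 654.14 nm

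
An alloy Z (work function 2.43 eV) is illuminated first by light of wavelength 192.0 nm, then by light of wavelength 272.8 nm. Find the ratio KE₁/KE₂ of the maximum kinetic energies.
1.9044

Using Einstein's equation: KE_max = hc/λ - φ

For λ₁ = 192.0 nm:
E₁ = hc/λ₁ = 6.4575 eV
KE₁ = E₁ - φ = 6.4575 - 2.43 = 4.0275 eV

For λ₂ = 272.8 nm:
E₂ = hc/λ₂ = 4.5449 eV
KE₂ = E₂ - φ = 4.5449 - 2.43 = 2.1149 eV

Ratio: KE₁/KE₂ = 4.0275/2.1149 = 1.9044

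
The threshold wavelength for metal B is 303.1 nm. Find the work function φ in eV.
4.09 eV

At the threshold wavelength, photon energy equals work function:
φ = hc/λ₀

Calculating:
φ = (6.626×10⁻³⁴ J·s)(3×10⁸ m/s) / (303.1×10⁻⁹ m)
φ = 4.09 eV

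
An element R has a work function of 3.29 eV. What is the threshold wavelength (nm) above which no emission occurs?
376.85 nm

The threshold wavelength is when the photon energy equals the work function:
hc/λ₀ = φ

Solving for λ₀:
λ₀ = hc/φ = (6.626×10⁻³⁴ J·s)(3×10⁸ m/s) / (3.29 eV × 1.602×10⁻¹⁹ J/eV)
λ₀ = 376.85 nm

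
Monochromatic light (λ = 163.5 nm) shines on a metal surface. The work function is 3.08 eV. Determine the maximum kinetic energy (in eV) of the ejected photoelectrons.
4.5031 eV

Using Einstein's photoelectric equation: KE_max = hf - φ = hc/λ - φ

First, calculate the photon energy:
E_photon = hc/λ = (6.626×10⁻³⁴ J·s)(3×10⁸ m/s) / (163.5×10⁻⁹ m)
E_photon = 7.5831 eV

Then, the maximum kinetic energy:
KE_max = E_photon - φ = 7.5831 eV - 3.08 eV = 4.5031 eV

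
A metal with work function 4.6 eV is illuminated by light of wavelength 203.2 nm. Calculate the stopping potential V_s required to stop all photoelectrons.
1.5016 V

The stopping potential V_s satisfies: eV_s = KE_max

First, find KE_max using Einstein's equation:
E_photon = hc/λ = 6.1016 eV
KE_max = E_photon - φ = 6.1016 - 4.6 = 1.5016 eV

Since eV_s = KE_max:
V_s = KE_max/e = 1.5016 V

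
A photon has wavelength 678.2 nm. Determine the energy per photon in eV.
1.8281 eV

Using E = hf = hc/λ:

E = hc/λ = (6.626×10⁻³⁴ J·s)(3×10⁸ m/s) / (678.2×10⁻⁹ m)
E = 1.8281 eV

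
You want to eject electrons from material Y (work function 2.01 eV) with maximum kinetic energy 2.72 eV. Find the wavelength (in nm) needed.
262.12 nm

From Einstein's equation: KE_max = hc/λ - φ

Rearranging for λ:
hc/λ = KE_max + φ
λ = hc/(KE_max + φ)

Required photon energy:
E_photon = KE_max + φ = 2.72 + 2.01 = 4.73 eV

Required wavelength:
λ = hc/E_photon = (6.626×10⁻³⁴)(3×10⁸) / (4.73 × 1.602×10⁻¹⁹)
λ = 262.12 nm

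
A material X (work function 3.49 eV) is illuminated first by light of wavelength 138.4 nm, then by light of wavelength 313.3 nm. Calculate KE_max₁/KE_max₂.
11.7005

Using Einstein's equation: KE_max = hc/λ - φ

For λ₁ = 138.4 nm:
E₁ = hc/λ₁ = 8.9584 eV
KE₁ = E₁ - φ = 8.9584 - 3.49 = 5.4684 eV

For λ₂ = 313.3 nm:
E₂ = hc/λ₂ = 3.9574 eV
KE₂ = E₂ - φ = 3.9574 - 3.49 = 0.4674 eV

Ratio: KE₁/KE₂ = 5.4684/0.4674 = 11.7005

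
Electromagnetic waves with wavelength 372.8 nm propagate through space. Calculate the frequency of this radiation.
8.0416e+14 Hz

Using the wave equation: c = fλ

Solving for frequency:
f = c/λ = (3×10⁸ m/s) / (372.8×10⁻⁹ m)
f = 8.0416e+14 Hz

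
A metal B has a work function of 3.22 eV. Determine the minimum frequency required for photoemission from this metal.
7.7859e+14 Hz

The threshold frequency is when the photon energy equals the work function:
hf₀ = φ

Solving for f₀:
f₀ = φ/h = (3.22 eV × 1.602×10⁻¹⁹ J/eV) / (6.626×10⁻³⁴ J·s)
f₀ = 7.7859e+14 Hz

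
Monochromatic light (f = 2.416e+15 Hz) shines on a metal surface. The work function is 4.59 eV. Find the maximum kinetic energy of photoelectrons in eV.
5.4018 eV

Using Einstein's photoelectric equation: KE_max = hf - φ

First, calculate the photon energy:
E_photon = hf = (6.626×10⁻³⁴ J·s)(2.416e+15 Hz)
E_photon = 9.9918 eV

Then, the maximum kinetic energy:
KE_max = E_photon - φ = 9.9918 eV - 4.59 eV = 5.4018 eV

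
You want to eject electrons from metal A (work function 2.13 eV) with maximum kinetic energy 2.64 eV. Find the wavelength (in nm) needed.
259.92 nm

From Einstein's equation: KE_max = hc/λ - φ

Rearranging for λ:
hc/λ = KE_max + φ
λ = hc/(KE_max + φ)

Required photon energy:
E_photon = KE_max + φ = 2.64 + 2.13 = 4.77 eV

Required wavelength:
λ = hc/E_photon = (6.626×10⁻³⁴)(3×10⁸) / (4.77 × 1.602×10⁻¹⁹)
λ = 259.92 nm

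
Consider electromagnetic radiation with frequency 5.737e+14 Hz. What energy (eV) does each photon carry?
2.3726 eV

Using E = hf:

E = hf = (6.626×10⁻³⁴ J·s)(5.737e+14 Hz)
E = 2.3726 eV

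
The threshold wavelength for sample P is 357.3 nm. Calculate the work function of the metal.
3.47 eV

At the threshold wavelength, photon energy equals work function:
φ = hc/λ₀

Calculating:
φ = (6.626×10⁻³⁴ J·s)(3×10⁸ m/s) / (357.3×10⁻⁹ m)
φ = 3.47 eV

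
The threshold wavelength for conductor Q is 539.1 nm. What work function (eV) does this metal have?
2.30 eV

At the threshold wavelength, photon energy equals work function:
φ = hc/λ₀

Calculating:
φ = (6.626×10⁻³⁴ J·s)(3×10⁸ m/s) / (539.1×10⁻⁹ m)
φ = 2.30 eV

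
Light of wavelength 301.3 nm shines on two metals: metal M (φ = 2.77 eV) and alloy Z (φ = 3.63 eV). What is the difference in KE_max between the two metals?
0.8600 eV

Using KE_max = hc/λ - φ for each metal:

Photon energy: E = hc/λ = 4.1150 eV

For metal M (φ₁ = 2.77 eV):
KE₁ = E - φ₁ = 4.1150 - 2.77 = 1.3450 eV

For alloy Z (φ₂ = 3.63 eV):
KE₂ = E - φ₂ = 4.1150 - 3.63 = 0.4850 eV

Difference:
ΔKE = KE₁ - KE₂ = 1.3450 - 0.4850 = 0.8600 eV

Note: The difference equals the difference in work functions: 3.63 - 2.77 = 0.86 eV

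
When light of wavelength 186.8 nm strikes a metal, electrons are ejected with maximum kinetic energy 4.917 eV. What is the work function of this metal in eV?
1.72 eV

From Einstein's photoelectric equation: KE_max = hf - φ = hc/λ - φ

Rearranging for φ:
φ = hc/λ - KE_max

Calculate photon energy:
E_photon = hc/λ = 6.6373 eV

Therefore:
φ = 6.6373 - 4.917 = 1.72 eV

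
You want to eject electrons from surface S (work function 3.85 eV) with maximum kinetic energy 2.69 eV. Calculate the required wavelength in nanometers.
189.58 nm

From Einstein's equation: KE_max = hc/λ - φ

Rearranging for λ:
hc/λ = KE_max + φ
λ = hc/(KE_max + φ)

Required photon energy:
E_photon = KE_max + φ = 2.69 + 3.85 = 6.54 eV

Required wavelength:
λ = hc/E_photon = (6.626×10⁻³⁴)(3×10⁸) / (6.54 × 1.602×10⁻¹⁹)
λ = 189.58 nm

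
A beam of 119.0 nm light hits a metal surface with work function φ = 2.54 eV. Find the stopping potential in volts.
7.8788 V

The stopping potential V_s satisfies: eV_s = KE_max

First, find KE_max using Einstein's equation:
E_photon = hc/λ = 10.4188 eV
KE_max = E_photon - φ = 10.4188 - 2.54 = 7.8788 eV

Since eV_s = KE_max:
V_s = KE_max/e = 7.8788 V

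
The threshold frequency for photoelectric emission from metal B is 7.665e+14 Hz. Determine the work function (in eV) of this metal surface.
3.17 eV

At the threshold frequency, photon energy equals work function:
φ = hf₀

Calculating:
φ = (6.626×10⁻³⁴ J·s)(7.665e+14 Hz)
φ = 3.17 eV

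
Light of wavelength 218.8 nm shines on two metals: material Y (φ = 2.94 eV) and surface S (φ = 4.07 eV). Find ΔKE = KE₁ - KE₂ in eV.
1.1300 eV

Using KE_max = hc/λ - φ for each metal:

Photon energy: E = hc/λ = 5.6666 eV

For material Y (φ₁ = 2.94 eV):
KE₁ = E - φ₁ = 5.6666 - 2.94 = 2.7266 eV

For surface S (φ₂ = 4.07 eV):
KE₂ = E - φ₂ = 5.6666 - 4.07 = 1.5966 eV

Difference:
ΔKE = KE₁ - KE₂ = 2.7266 - 1.5966 = 1.1300 eV

Note: The difference equals the difference in work functions: 4.07 - 2.94 = 1.13 eV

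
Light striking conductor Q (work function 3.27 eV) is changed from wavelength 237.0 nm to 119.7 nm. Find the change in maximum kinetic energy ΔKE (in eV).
5.1265 eV

Using Einstein's equation: KE_max = hc/λ - φ

For λ₁ = 237.0 nm:
KE₁ = hc/λ₁ - φ = 5.2314 - 3.27 = 1.9614 eV

For λ₂ = 119.7 nm:
KE₂ = hc/λ₂ - φ = 10.3579 - 3.27 = 7.0879 eV

Change in KE:
ΔKE = KE₂ - KE₁ = 7.0879 - 1.9614 = 5.1265 eV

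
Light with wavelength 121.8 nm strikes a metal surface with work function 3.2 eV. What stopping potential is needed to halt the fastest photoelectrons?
6.9793 V

The stopping potential V_s satisfies: eV_s = KE_max

First, find KE_max using Einstein's equation:
E_photon = hc/λ = 10.1793 eV
KE_max = E_photon - φ = 10.1793 - 3.2 = 6.9793 eV

Since eV_s = KE_max:
V_s = KE_max/e = 6.9793 V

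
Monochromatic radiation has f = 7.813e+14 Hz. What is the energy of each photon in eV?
3.2312 eV

Using E = hf:

E = hf = (6.626×10⁻³⁴ J·s)(7.813e+14 Hz)
E = 3.2312 eV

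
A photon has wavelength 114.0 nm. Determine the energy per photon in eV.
10.8758 eV

Using E = hf = hc/λ:

E = hc/λ = (6.626×10⁻³⁴ J·s)(3×10⁸ m/s) / (114.0×10⁻⁹ m)
E = 10.8758 eV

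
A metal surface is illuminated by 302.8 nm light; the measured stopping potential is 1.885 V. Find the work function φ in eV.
2.21 eV

The stopping potential gives the maximum kinetic energy: KE_max = eV_s = 1.885 eV

From Einstein's photoelectric equation: KE_max = hc/λ - φ
Rearranging: φ = hc/λ - KE_max

Calculate photon energy:
E_photon = hc/λ = (6.626×10⁻³⁴ J·s)(3×10⁸ m/s) / (302.8×10⁻⁹ m) = 4.0946 eV

Therefore:
φ = 4.0946 - 1.885 = 2.21 eV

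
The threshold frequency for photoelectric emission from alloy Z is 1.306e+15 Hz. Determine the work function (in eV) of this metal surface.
5.40 eV

At the threshold frequency, photon energy equals work function:
φ = hf₀

Calculating:
φ = (6.626×10⁻³⁴ J·s)(1.306e+15 Hz)
φ = 5.40 eV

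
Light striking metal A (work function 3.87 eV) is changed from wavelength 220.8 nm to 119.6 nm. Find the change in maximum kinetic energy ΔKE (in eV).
4.7513 eV

Using Einstein's equation: KE_max = hc/λ - φ

For λ₁ = 220.8 nm:
KE₁ = hc/λ₁ - φ = 5.6152 - 3.87 = 1.7452 eV

For λ₂ = 119.6 nm:
KE₂ = hc/λ₂ - φ = 10.3666 - 3.87 = 6.4966 eV

Change in KE:
ΔKE = KE₂ - KE₁ = 6.4966 - 1.7452 = 4.7513 eV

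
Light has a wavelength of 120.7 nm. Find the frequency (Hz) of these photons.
2.4838e+15 Hz

Using the wave equation: c = fλ

Solving for frequency:
f = c/λ = (3×10⁸ m/s) / (120.7×10⁻⁹ m)
f = 2.4838e+15 Hz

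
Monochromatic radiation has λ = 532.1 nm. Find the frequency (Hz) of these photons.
5.6341e+14 Hz

Using the wave equation: c = fλ

Solving for frequency:
f = c/λ = (3×10⁸ m/s) / (532.1×10⁻⁹ m)
f = 5.6341e+14 Hz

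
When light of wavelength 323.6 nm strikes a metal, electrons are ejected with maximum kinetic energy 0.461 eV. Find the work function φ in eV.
3.37 eV

From Einstein's photoelectric equation: KE_max = hf - φ = hc/λ - φ

Rearranging for φ:
φ = hc/λ - KE_max

Calculate photon energy:
E_photon = hc/λ = 3.8314 eV

Therefore:
φ = 3.8314 - 0.461 = 3.37 eV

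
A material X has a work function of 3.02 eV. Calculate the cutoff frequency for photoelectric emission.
7.3023e+14 Hz

The threshold frequency is when the photon energy equals the work function:
hf₀ = φ

Solving for f₀:
f₀ = φ/h = (3.02 eV × 1.602×10⁻¹⁹ J/eV) / (6.626×10⁻³⁴ J·s)
f₀ = 7.3023e+14 Hz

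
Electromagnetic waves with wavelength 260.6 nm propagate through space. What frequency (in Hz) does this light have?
1.1504e+15 Hz

Using the wave equation: c = fλ

Solving for frequency:
f = c/λ = (3×10⁸ m/s) / (260.6×10⁻⁹ m)
f = 1.1504e+15 Hz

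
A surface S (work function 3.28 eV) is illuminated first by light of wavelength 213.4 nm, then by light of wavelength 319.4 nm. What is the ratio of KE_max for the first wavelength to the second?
4.2041

Using Einstein's equation: KE_max = hc/λ - φ

For λ₁ = 213.4 nm:
E₁ = hc/λ₁ = 5.8099 eV
KE₁ = E₁ - φ = 5.8099 - 3.28 = 2.5299 eV

For λ₂ = 319.4 nm:
E₂ = hc/λ₂ = 3.8818 eV
KE₂ = E₂ - φ = 3.8818 - 3.28 = 0.6018 eV

Ratio: KE₁/KE₂ = 2.5299/0.6018 = 4.2041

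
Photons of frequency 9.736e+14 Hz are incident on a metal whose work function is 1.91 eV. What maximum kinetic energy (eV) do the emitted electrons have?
2.1165 eV

Using Einstein's photoelectric equation: KE_max = hf - φ

First, calculate the photon energy:
E_photon = hf = (6.626×10⁻³⁴ J·s)(9.736e+14 Hz)
E_photon = 4.0265 eV

Then, the maximum kinetic energy:
KE_max = E_photon - φ = 4.0265 eV - 1.91 eV = 2.1165 eV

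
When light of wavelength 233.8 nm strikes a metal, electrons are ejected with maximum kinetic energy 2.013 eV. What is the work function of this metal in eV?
3.29 eV

From Einstein's photoelectric equation: KE_max = hf - φ = hc/λ - φ

Rearranging for φ:
φ = hc/λ - KE_max

Calculate photon energy:
E_photon = hc/λ = 5.3030 eV

Therefore:
φ = 5.3030 - 2.013 = 3.29 eV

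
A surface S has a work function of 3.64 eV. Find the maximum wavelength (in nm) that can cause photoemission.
340.62 nm

The threshold wavelength is when the photon energy equals the work function:
hc/λ₀ = φ

Solving for λ₀:
λ₀ = hc/φ = (6.626×10⁻³⁴ J·s)(3×10⁸ m/s) / (3.64 eV × 1.602×10⁻¹⁹ J/eV)
λ₀ = 340.62 nm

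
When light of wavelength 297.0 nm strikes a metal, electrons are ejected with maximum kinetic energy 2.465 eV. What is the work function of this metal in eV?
1.71 eV

From Einstein's photoelectric equation: KE_max = hf - φ = hc/λ - φ

Rearranging for φ:
φ = hc/λ - KE_max

Calculate photon energy:
E_photon = hc/λ = 4.1746 eV

Therefore:
φ = 4.1746 - 2.465 = 1.71 eV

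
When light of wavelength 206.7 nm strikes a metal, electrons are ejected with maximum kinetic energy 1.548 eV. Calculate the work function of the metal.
4.45 eV

From Einstein's photoelectric equation: KE_max = hf - φ = hc/λ - φ

Rearranging for φ:
φ = hc/λ - KE_max

Calculate photon energy:
E_photon = hc/λ = 5.9983 eV

Therefore:
φ = 5.9983 - 1.548 = 4.45 eV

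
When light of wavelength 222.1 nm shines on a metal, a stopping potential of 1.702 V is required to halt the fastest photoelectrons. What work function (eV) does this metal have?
3.88 eV

The stopping potential gives the maximum kinetic energy: KE_max = eV_s = 1.702 eV

From Einstein's photoelectric equation: KE_max = hc/λ - φ
Rearranging: φ = hc/λ - KE_max

Calculate photon energy:
E_photon = hc/λ = (6.626×10⁻³⁴ J·s)(3×10⁸ m/s) / (222.1×10⁻⁹ m) = 5.5824 eV

Therefore:
φ = 5.5824 - 1.702 = 3.88 eV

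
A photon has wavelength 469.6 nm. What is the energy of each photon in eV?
2.6402 eV

Using E = hf = hc/λ:

E = hc/λ = (6.626×10⁻³⁴ J·s)(3×10⁸ m/s) / (469.6×10⁻⁹ m)
E = 2.6402 eV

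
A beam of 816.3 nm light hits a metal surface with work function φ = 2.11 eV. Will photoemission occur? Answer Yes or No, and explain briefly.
No

For photoemission, the photon energy must exceed the work function.

Photon energy: E = hc/λ = 1.5189 eV
Work function: φ = 2.11 eV

Since E_photon (1.5189 eV) < φ (2.11 eV), photoemission will NOT occur.
The threshold wavelength is λ₀ = hc/φ = 587.6 nm.
Since 816.3 nm > 587.6 nm, the photons lack sufficient energy.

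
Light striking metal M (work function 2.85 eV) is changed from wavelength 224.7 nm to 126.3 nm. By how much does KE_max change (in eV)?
4.2989 eV

Using Einstein's equation: KE_max = hc/λ - φ

For λ₁ = 224.7 nm:
KE₁ = hc/λ₁ - φ = 5.5178 - 2.85 = 2.6678 eV

For λ₂ = 126.3 nm:
KE₂ = hc/λ₂ - φ = 9.8166 - 2.85 = 6.9666 eV

Change in KE:
ΔKE = KE₂ - KE₁ = 6.9666 - 2.6678 = 4.2989 eV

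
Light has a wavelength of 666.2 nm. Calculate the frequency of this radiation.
4.5000e+14 Hz

Using the wave equation: c = fλ

Solving for frequency:
f = c/λ = (3×10⁸ m/s) / (666.2×10⁻⁹ m)
f = 4.5000e+14 Hz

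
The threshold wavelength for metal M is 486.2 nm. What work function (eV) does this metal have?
2.55 eV

At the threshold wavelength, photon energy equals work function:
φ = hc/λ₀

Calculating:
φ = (6.626×10⁻³⁴ J·s)(3×10⁸ m/s) / (486.2×10⁻⁹ m)
φ = 2.55 eV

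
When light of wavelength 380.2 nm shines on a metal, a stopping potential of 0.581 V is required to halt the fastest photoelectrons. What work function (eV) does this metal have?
2.68 eV

The stopping potential gives the maximum kinetic energy: KE_max = eV_s = 0.581 eV

From Einstein's photoelectric equation: KE_max = hc/λ - φ
Rearranging: φ = hc/λ - KE_max

Calculate photon energy:
E_photon = hc/λ = (6.626×10⁻³⁴ J·s)(3×10⁸ m/s) / (380.2×10⁻⁹ m) = 3.2610 eV

Therefore:
φ = 3.2610 - 0.581 = 2.68 eV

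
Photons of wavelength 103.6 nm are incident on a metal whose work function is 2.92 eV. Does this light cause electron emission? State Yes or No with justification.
Yes

For photoemission, the photon energy must exceed the work function.

Photon energy: E = hc/λ = 11.9676 eV
Work function: φ = 2.92 eV

Since E_photon (11.9676 eV) > φ (2.92 eV), photoemission WILL occur.
The threshold wavelength is λ₀ = hc/φ = 424.6 nm.
Since 103.6 nm < 424.6 nm, the light has sufficient energy.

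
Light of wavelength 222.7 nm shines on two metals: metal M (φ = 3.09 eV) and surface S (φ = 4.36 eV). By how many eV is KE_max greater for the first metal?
1.2700 eV

Using KE_max = hc/λ - φ for each metal:

Photon energy: E = hc/λ = 5.5673 eV

For metal M (φ₁ = 3.09 eV):
KE₁ = E - φ₁ = 5.5673 - 3.09 = 2.4773 eV

For surface S (φ₂ = 4.36 eV):
KE₂ = E - φ₂ = 5.5673 - 4.36 = 1.2073 eV

Difference:
ΔKE = KE₁ - KE₂ = 2.4773 - 1.2073 = 1.2700 eV

Note: The difference equals the difference in work functions: 4.36 - 3.09 = 1.27 eV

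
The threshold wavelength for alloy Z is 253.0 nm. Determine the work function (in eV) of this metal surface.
4.90 eV

At the threshold wavelength, photon energy equals work function:
φ = hc/λ₀

Calculating:
φ = (6.626×10⁻³⁴ J·s)(3×10⁸ m/s) / (253.0×10⁻⁹ m)
φ = 4.90 eV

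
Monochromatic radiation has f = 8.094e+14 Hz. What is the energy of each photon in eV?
3.3474 eV

Using E = hf:

E = hf = (6.626×10⁻³⁴ J·s)(8.094e+14 Hz)
E = 3.3474 eV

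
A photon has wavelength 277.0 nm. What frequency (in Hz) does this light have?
1.0823e+15 Hz

Using the wave equation: c = fλ

Solving for frequency:
f = c/λ = (3×10⁸ m/s) / (277.0×10⁻⁹ m)
f = 1.0823e+15 Hz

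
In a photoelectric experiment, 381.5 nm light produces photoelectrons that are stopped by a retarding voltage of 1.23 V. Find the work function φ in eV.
2.02 eV

The stopping potential gives the maximum kinetic energy: KE_max = eV_s = 1.23 eV

From Einstein's photoelectric equation: KE_max = hc/λ - φ
Rearranging: φ = hc/λ - KE_max

Calculate photon energy:
E_photon = hc/λ = (6.626×10⁻³⁴ J·s)(3×10⁸ m/s) / (381.5×10⁻⁹ m) = 3.2499 eV

Therefore:
φ = 3.2499 - 1.23 = 2.02 eV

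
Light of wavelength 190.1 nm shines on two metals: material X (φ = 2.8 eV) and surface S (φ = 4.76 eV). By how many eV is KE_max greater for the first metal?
1.9600 eV

Using KE_max = hc/λ - φ for each metal:

Photon energy: E = hc/λ = 6.5221 eV

For material X (φ₁ = 2.8 eV):
KE₁ = E - φ₁ = 6.5221 - 2.8 = 3.7221 eV

For surface S (φ₂ = 4.76 eV):
KE₂ = E - φ₂ = 6.5221 - 4.76 = 1.7621 eV

Difference:
ΔKE = KE₁ - KE₂ = 3.7221 - 1.7621 = 1.9600 eV

Note: The difference equals the difference in work functions: 4.76 - 2.8 = 1.96 eV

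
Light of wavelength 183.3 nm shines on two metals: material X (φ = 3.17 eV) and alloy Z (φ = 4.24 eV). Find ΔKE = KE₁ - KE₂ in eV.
1.0700 eV

Using KE_max = hc/λ - φ for each metal:

Photon energy: E = hc/λ = 6.7640 eV

For material X (φ₁ = 3.17 eV):
KE₁ = E - φ₁ = 6.7640 - 3.17 = 3.5940 eV

For alloy Z (φ₂ = 4.24 eV):
KE₂ = E - φ₂ = 6.7640 - 4.24 = 2.5240 eV

Difference:
ΔKE = KE₁ - KE₂ = 3.5940 - 2.5240 = 1.0700 eV

Note: The difference equals the difference in work functions: 4.24 - 3.17 = 1.07 eV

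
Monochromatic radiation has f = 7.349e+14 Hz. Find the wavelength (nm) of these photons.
407.94 nm

Using the wave equation: c = fλ

Solving for wavelength:
λ = c/f = (3×10⁸ m/s) / (7.349e+14 Hz)
λ = 407.94 nm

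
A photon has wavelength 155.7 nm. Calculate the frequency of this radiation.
1.9254e+15 Hz

Using the wave equation: c = fλ

Solving for frequency:
f = c/λ = (3×10⁸ m/s) / (155.7×10⁻⁹ m)
f = 1.9254e+15 Hz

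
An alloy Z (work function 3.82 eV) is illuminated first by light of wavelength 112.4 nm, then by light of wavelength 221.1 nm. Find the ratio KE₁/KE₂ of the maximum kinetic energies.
4.0337

Using Einstein's equation: KE_max = hc/λ - φ

For λ₁ = 112.4 nm:
E₁ = hc/λ₁ = 11.0306 eV
KE₁ = E₁ - φ = 11.0306 - 3.82 = 7.2106 eV

For λ₂ = 221.1 nm:
E₂ = hc/λ₂ = 5.6076 eV
KE₂ = E₂ - φ = 5.6076 - 3.82 = 1.7876 eV

Ratio: KE₁/KE₂ = 7.2106/1.7876 = 4.0337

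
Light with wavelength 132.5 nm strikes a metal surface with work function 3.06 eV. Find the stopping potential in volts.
6.2973 V

The stopping potential V_s satisfies: eV_s = KE_max

First, find KE_max using Einstein's equation:
E_photon = hc/λ = 9.3573 eV
KE_max = E_photon - φ = 9.3573 - 3.06 = 6.2973 eV

Since eV_s = KE_max:
V_s = KE_max/e = 6.2973 V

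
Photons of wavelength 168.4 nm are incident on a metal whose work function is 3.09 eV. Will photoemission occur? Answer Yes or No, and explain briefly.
Yes

For photoemission, the photon energy must exceed the work function.

Photon energy: E = hc/λ = 7.3625 eV
Work function: φ = 3.09 eV

Since E_photon (7.3625 eV) > φ (3.09 eV), photoemission WILL occur.
The threshold wavelength is λ₀ = hc/φ = 401.2 nm.
Since 168.4 nm < 401.2 nm, the light has sufficient energy.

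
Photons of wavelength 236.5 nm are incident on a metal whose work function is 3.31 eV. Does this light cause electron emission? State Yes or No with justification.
Yes

For photoemission, the photon energy must exceed the work function.

Photon energy: E = hc/λ = 5.2425 eV
Work function: φ = 3.31 eV

Since E_photon (5.2425 eV) > φ (3.31 eV), photoemission WILL occur.
The threshold wavelength is λ₀ = hc/φ = 374.6 nm.
Since 236.5 nm < 374.6 nm, the light has sufficient energy.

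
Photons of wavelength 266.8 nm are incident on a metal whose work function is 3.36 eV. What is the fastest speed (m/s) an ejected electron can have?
6.7287e+05 m/s

First, find the maximum kinetic energy:
E_photon = hc/λ = 4.6471 eV
KE_max = E_photon - φ = 4.6471 - 3.36 = 1.2871 eV

Convert to Joules: KE_max = 1.2871 × 1.602×10⁻¹⁹ J = 2.0621e-19 J

Then use KE = ½mv² to find velocity:
v = √(2·KE/m) = √(2 × 2.0621e-19 J / 9.109e-31 kg)
v = 6.7287e+05 m/s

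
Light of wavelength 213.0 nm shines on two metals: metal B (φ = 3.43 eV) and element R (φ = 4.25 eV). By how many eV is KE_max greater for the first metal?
0.8200 eV

Using KE_max = hc/λ - φ for each metal:

Photon energy: E = hc/λ = 5.8209 eV

For metal B (φ₁ = 3.43 eV):
KE₁ = E - φ₁ = 5.8209 - 3.43 = 2.3909 eV

For element R (φ₂ = 4.25 eV):
KE₂ = E - φ₂ = 5.8209 - 4.25 = 1.5709 eV

Difference:
ΔKE = KE₁ - KE₂ = 2.3909 - 1.5709 = 0.8200 eV

Note: The difference equals the difference in work functions: 4.25 - 3.43 = 0.82 eV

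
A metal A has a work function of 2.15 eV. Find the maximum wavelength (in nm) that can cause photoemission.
576.67 nm

The threshold wavelength is when the photon energy equals the work function:
hc/λ₀ = φ

Solving for λ₀:
λ₀ = hc/φ = (6.626×10⁻³⁴ J·s)(3×10⁸ m/s) / (2.15 eV × 1.602×10⁻¹⁹ J/eV)
λ₀ = 576.67 nm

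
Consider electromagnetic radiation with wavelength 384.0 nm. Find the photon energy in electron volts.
3.2288 eV

Using E = hf = hc/λ:

E = hc/λ = (6.626×10⁻³⁴ J·s)(3×10⁸ m/s) / (384.0×10⁻⁹ m)
E = 3.2288 eV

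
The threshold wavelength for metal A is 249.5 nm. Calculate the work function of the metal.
4.97 eV

At the threshold wavelength, photon energy equals work function:
φ = hc/λ₀

Calculating:
φ = (6.626×10⁻³⁴ J·s)(3×10⁸ m/s) / (249.5×10⁻⁹ m)
φ = 4.97 eV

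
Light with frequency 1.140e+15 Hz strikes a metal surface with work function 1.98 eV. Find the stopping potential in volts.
2.7347 V

The stopping potential V_s satisfies: eV_s = KE_max

First, find KE_max using Einstein's equation:
E_photon = hf = (6.626×10⁻³⁴ J·s)(1.140e+15 Hz) = 4.7147 eV
KE_max = E_photon - φ = 4.7147 - 1.98 = 2.7347 eV

Since eV_s = KE_max:
V_s = KE_max/e = 2.7347 V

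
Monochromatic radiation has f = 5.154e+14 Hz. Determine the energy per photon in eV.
2.1315 eV

Using E = hf:

E = hf = (6.626×10⁻³⁴ J·s)(5.154e+14 Hz)
E = 2.1315 eV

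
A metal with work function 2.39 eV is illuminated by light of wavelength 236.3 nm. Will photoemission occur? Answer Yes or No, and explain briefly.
Yes

For photoemission, the photon energy must exceed the work function.

Photon energy: E = hc/λ = 5.2469 eV
Work function: φ = 2.39 eV

Since E_photon (5.2469 eV) > φ (2.39 eV), photoemission WILL occur.
The threshold wavelength is λ₀ = hc/φ = 518.8 nm.
Since 236.3 nm < 518.8 nm, the light has sufficient energy.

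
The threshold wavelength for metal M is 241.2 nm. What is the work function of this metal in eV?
5.14 eV

At the threshold wavelength, photon energy equals work function:
φ = hc/λ₀

Calculating:
φ = (6.626×10⁻³⁴ J·s)(3×10⁸ m/s) / (241.2×10⁻⁹ m)
φ = 5.14 eV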